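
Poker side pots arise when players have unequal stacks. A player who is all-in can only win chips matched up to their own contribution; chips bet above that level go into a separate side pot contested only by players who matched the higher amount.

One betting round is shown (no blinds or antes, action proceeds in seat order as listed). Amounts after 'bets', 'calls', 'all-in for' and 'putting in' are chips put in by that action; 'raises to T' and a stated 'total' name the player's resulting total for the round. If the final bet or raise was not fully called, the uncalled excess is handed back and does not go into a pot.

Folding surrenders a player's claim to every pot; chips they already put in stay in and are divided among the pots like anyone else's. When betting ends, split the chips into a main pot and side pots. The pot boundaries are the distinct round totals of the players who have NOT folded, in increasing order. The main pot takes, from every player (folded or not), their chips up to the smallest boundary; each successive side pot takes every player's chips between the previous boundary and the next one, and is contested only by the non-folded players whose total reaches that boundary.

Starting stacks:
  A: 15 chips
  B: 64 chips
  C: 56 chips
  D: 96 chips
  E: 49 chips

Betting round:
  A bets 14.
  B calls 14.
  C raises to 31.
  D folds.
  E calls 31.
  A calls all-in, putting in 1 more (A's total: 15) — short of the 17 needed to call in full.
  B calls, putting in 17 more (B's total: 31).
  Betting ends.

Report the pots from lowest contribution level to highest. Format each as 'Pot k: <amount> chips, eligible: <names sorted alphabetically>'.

Contributions: A=15, B=31, C=31, E=31
Folded: D
Pot levels (distinct totals of non-folded players): 15, 31
Layer 1-15: 15 each from A, B, C, E = 15*4 = 60 chips; eligible A, B, C, E
Layer 16-31: 16 each from B, C, E = 16*3 = 48 chips; eligible B, C, E

Pot 1: 60 chips, eligible: A, B, C, E
Pot 2: 48 chips, eligible: B, C, E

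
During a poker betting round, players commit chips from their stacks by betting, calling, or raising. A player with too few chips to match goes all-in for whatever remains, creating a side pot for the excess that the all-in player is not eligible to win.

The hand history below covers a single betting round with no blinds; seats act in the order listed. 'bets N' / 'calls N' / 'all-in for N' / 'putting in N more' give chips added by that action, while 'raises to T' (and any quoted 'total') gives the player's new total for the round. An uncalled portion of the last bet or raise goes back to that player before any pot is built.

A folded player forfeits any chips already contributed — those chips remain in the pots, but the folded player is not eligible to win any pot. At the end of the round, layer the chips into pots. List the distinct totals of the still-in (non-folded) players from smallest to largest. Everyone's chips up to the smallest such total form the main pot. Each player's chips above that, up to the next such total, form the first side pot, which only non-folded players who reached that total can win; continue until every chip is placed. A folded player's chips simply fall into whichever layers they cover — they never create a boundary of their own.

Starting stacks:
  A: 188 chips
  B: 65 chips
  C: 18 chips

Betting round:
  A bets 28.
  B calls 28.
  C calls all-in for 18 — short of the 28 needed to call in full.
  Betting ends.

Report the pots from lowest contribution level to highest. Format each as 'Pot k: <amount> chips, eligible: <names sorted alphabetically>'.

Pot 1: 54 chips, eligible: A, B, C
Pot 2: 20 chips, eligible: A, B

Derivation:
Contributions: A=28, B=28, C=18
Pot levels (distinct totals of non-folded players): 18, 28
Layer 1-18: 18 each from A, B, C = 18*3 = 54 chips; eligible A, B, C
Layer 19-28: 10 each from A, B = 10*2 = 20 chips; eligible A, B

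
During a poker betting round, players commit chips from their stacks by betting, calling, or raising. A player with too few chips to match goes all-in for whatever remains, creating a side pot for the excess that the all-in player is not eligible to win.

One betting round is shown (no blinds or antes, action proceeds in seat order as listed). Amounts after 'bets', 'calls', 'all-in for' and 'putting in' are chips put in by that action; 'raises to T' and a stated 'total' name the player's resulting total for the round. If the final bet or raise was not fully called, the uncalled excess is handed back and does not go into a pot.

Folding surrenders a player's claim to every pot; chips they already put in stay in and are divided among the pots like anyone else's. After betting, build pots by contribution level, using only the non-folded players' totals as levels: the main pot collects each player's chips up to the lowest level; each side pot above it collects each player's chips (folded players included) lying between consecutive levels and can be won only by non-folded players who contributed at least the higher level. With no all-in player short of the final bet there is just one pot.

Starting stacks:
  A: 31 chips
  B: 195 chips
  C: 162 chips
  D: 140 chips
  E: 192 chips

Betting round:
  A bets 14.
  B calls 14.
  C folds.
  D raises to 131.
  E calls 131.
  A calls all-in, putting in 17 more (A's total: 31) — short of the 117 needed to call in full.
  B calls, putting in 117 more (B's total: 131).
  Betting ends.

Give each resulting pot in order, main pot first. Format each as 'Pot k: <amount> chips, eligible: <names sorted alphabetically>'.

Contributions: A=31, B=131, D=131, E=131
Folded: C
Pot levels (distinct totals of non-folded players): 31, 131
Layer 1-31: 31 each from A, B, D, E = 31*4 = 124 chips; eligible A, B, D, E
Layer 32-131: 100 each from B, D, E = 100*3 = 300 chips; eligible B, D, E

Pot 1: 124 chips, eligible: A, B, D, E
Pot 2: 300 chips, eligible: B, D, E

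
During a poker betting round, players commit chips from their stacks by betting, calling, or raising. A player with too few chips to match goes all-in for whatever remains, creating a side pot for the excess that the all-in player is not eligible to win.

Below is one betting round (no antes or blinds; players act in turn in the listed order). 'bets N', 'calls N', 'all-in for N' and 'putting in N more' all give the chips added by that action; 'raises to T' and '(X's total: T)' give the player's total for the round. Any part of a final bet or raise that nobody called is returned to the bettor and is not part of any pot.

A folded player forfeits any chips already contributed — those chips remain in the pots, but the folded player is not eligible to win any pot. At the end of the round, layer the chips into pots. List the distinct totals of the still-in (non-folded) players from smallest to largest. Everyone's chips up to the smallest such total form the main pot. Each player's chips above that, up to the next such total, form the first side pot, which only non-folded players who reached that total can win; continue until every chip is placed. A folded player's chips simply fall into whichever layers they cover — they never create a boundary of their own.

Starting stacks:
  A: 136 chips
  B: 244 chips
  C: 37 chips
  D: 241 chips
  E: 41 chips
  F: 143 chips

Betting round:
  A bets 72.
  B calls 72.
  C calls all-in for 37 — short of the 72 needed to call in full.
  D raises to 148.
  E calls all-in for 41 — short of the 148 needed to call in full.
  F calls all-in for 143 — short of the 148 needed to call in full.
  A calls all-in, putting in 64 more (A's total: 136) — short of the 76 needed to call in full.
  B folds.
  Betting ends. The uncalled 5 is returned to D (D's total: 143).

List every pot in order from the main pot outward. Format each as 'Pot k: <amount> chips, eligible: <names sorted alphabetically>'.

Contributions (after 5 returned to D): A=136, B=72, C=37, D=143, E=41, F=143
Folded: B
Pot levels (distinct totals of non-folded players): 37, 41, 136, 143
Layer 1-37: 37 each from A, B, C, D, E, F = 37*6 = 222 chips; eligible A, C, D, E, F
Layer 38-41: 4 each from A, B, D, E, F = 4*5 = 20 chips; eligible A, D, E, F
Layer 42-136: A 95 + B 31 + D 95 + F 95 = 316 chips; eligible A, D, F
Layer 137-143: 7 each from D, F = 7*2 = 14 chips; eligible D, F

Pot 1: 222 chips, eligible: A, C, D, E, F
Pot 2: 20 chips, eligible: A, D, E, F
Pot 3: 316 chips, eligible: A, D, F
Pot 4: 14 chips, eligible: D, F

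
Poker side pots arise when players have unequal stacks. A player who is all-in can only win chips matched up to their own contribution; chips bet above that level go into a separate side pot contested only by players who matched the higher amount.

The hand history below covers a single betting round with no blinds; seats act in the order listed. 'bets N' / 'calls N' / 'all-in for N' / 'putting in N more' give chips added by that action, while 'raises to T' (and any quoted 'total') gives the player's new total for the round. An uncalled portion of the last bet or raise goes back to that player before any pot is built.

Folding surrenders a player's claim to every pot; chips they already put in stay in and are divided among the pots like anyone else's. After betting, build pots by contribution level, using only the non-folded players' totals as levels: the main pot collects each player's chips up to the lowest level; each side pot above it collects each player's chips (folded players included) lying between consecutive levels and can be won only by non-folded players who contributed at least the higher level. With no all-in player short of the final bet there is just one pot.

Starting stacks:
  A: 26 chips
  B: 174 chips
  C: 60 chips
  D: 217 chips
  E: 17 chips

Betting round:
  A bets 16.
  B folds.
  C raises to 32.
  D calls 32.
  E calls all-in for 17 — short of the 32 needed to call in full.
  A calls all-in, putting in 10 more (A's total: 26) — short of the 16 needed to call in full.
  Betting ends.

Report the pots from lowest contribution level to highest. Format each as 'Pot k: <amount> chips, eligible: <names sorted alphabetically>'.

Pot 1: 68 chips, eligible: A, C, D, E
Pot 2: 27 chips, eligible: A, C, D
Pot 3: 12 chips, eligible: C, D

Derivation:
Contributions: A=26, C=32, D=32, E=17
Folded: B
Pot levels (distinct totals of non-folded players): 17, 26, 32
Layer 1-17: 17 each from A, C, D, E = 17*4 = 68 chips; eligible A, C, D, E
Layer 18-26: 9 each from A, C, D = 9*3 = 27 chips; eligible A, C, D
Layer 27-32: 6 each from C, D = 6*2 = 12 chips; eligible C, D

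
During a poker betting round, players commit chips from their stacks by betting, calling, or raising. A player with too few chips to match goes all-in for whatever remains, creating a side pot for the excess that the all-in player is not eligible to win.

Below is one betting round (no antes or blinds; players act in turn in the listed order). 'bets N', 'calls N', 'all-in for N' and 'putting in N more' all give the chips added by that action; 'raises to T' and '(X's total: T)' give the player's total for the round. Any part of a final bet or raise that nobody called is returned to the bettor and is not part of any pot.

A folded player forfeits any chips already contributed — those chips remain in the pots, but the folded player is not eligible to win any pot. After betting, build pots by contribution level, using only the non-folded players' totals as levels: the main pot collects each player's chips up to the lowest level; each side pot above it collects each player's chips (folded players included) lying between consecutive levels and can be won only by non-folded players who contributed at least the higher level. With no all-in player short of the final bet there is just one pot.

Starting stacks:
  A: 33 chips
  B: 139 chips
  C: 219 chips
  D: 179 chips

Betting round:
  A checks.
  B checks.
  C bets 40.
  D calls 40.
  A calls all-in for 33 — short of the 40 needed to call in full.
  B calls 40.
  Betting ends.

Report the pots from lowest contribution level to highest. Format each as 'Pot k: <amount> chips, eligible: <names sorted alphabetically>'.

Contributions: A=33, B=40, C=40, D=40
Pot levels (distinct totals of non-folded players): 33, 40
Layer 1-33: 33 each from A, B, C, D = 33*4 = 132 chips; eligible A, B, C, D
Layer 34-40: 7 each from B, C, D = 7*3 = 21 chips; eligible B, C, D

Pot 1: 132 chips, eligible: A, B, C, D
Pot 2: 21 chips, eligible: B, C, D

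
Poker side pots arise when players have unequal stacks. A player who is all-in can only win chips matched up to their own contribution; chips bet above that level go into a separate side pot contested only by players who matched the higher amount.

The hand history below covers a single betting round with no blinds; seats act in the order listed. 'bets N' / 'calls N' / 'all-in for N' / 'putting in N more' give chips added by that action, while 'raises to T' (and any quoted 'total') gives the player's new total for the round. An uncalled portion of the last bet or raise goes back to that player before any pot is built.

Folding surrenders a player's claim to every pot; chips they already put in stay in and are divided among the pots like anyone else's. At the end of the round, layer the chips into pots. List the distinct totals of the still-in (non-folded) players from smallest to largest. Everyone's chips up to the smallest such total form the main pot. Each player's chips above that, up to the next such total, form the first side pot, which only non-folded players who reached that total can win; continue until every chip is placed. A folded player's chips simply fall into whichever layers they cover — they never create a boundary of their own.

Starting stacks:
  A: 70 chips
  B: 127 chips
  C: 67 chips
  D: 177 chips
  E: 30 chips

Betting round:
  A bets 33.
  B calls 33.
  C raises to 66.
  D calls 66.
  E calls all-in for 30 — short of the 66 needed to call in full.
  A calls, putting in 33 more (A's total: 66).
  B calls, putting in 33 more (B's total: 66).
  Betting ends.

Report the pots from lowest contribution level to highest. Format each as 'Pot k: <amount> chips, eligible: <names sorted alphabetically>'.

Contributions: A=66, B=66, C=66, D=66, E=30
Pot levels (distinct totals of non-folded players): 30, 66
Layer 1-30: 30 each from A, B, C, D, E = 30*5 = 150 chips; eligible A, B, C, D, E
Layer 31-66: 36 each from A, B, C, D = 36*4 = 144 chips; eligible A, B, C, D

Pot 1: 150 chips, eligible: A, B, C, D, E
Pot 2: 144 chips, eligible: A, B, C, D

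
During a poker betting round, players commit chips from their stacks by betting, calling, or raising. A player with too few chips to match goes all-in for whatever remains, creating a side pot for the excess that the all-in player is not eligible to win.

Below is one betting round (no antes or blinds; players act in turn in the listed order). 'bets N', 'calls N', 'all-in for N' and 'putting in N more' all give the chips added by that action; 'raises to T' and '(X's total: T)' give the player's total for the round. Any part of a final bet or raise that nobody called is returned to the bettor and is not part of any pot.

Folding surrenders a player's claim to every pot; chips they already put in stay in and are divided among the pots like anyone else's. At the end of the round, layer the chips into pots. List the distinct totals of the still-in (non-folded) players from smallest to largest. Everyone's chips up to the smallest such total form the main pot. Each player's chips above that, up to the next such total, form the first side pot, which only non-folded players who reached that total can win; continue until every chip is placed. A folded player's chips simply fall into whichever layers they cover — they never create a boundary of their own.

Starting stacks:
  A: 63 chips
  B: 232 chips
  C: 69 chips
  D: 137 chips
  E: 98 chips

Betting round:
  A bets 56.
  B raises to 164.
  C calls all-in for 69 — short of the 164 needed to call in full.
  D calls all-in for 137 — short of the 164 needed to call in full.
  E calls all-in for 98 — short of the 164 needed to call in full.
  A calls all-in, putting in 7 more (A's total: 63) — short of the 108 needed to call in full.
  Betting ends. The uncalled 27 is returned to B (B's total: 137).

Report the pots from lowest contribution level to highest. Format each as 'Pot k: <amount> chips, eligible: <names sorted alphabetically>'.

Contributions (after 27 returned to B): A=63, B=137, C=69, D=137, E=98
Pot levels (distinct totals of non-folded players): 63, 69, 98, 137
Layer 1-63: 63 each from A, B, C, D, E = 63*5 = 315 chips; eligible A, B, C, D, E
Layer 64-69: 6 each from B, C, D, E = 6*4 = 24 chips; eligible B, C, D, E
Layer 70-98: 29 each from B, D, E = 29*3 = 87 chips; eligible B, D, E
Layer 99-137: 39 each from B, D = 39*2 = 78 chips; eligible B, D

Pot 1: 315 chips, eligible: A, B, C, D, E
Pot 2: 24 chips, eligible: B, C, D, E
Pot 3: 87 chips, eligible: B, D, E
Pot 4: 78 chips, eligible: B, D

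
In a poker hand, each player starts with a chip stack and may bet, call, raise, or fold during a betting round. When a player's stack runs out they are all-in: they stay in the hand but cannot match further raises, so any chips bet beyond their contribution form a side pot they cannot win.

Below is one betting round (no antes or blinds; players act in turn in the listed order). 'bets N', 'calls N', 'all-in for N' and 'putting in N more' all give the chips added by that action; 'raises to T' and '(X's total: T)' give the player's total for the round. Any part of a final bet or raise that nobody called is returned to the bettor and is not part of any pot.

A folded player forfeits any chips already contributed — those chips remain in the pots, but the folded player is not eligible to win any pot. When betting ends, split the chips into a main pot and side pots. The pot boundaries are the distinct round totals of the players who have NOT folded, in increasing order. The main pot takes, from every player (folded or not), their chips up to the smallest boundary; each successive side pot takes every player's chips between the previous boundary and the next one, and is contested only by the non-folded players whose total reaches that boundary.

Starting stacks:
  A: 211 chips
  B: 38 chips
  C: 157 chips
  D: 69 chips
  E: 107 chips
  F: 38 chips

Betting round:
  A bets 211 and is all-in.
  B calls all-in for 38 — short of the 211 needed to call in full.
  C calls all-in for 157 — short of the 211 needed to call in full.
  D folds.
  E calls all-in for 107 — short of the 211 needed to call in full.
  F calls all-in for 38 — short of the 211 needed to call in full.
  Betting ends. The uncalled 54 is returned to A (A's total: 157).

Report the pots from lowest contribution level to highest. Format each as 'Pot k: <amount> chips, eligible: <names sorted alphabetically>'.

Contributions (after 54 returned to A): A=157, B=38, C=157, E=107, F=38
Folded: D
Pot levels (distinct totals of non-folded players): 38, 107, 157
Layer 1-38: 38 each from A, B, C, E, F = 38*5 = 190 chips; eligible A, B, C, E, F
Layer 39-107: 69 each from A, C, E = 69*3 = 207 chips; eligible A, C, E
Layer 108-157: 50 each from A, C = 50*2 = 100 chips; eligible A, C

Pot 1: 190 chips, eligible: A, B, C, E, F
Pot 2: 207 chips, eligible: A, C, E
Pot 3: 100 chips, eligible: A, C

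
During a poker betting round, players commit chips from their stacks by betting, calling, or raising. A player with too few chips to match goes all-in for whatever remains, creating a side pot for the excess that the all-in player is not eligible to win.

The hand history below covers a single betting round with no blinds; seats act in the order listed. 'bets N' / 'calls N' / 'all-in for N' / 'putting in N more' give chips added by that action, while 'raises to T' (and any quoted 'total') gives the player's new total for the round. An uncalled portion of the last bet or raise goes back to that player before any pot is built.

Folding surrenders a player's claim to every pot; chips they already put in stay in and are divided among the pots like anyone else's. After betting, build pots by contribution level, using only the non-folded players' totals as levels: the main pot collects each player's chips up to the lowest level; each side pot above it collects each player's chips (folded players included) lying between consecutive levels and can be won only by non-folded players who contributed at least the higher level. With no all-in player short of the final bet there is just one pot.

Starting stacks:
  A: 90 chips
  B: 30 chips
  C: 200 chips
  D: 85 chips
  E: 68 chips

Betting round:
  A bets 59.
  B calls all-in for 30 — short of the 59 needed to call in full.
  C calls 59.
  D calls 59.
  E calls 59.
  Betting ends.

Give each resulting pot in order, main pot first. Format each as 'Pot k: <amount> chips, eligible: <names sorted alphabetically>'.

Pot 1: 150 chips, eligible: A, B, C, D, E
Pot 2: 116 chips, eligible: A, C, D, E

Derivation:
Contributions: A=59, B=30, C=59, D=59, E=59
Pot levels (distinct totals of non-folded players): 30, 59
Layer 1-30: 30 each from A, B, C, D, E = 30*5 = 150 chips; eligible A, B, C, D, E
Layer 31-59: 29 each from A, C, D, E = 29*4 = 116 chips; eligible A, C, D, E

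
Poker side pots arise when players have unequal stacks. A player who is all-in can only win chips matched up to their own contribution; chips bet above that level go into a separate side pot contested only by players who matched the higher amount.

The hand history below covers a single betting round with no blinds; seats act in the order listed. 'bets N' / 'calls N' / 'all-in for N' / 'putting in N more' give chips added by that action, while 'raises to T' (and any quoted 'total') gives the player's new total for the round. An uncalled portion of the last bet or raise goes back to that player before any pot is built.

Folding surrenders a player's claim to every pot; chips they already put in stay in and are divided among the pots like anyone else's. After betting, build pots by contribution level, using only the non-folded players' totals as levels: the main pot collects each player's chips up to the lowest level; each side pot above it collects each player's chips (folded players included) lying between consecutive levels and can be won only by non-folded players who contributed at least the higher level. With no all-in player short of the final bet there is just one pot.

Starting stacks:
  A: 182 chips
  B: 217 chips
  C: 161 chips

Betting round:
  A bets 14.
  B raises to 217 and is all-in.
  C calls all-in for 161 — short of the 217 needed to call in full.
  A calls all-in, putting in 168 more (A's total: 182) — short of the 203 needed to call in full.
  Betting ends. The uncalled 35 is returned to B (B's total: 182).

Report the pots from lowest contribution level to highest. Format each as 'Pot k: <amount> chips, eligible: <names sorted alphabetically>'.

Pot 1: 483 chips, eligible: A, B, C
Pot 2: 42 chips, eligible: A, B

Derivation:
Contributions (after 35 returned to B): A=182, B=182, C=161
Pot levels (distinct totals of non-folded players): 161, 182
Layer 1-161: 161 each from A, B, C = 161*3 = 483 chips; eligible A, B, C
Layer 162-182: 21 each from A, B = 21*2 = 42 chips; eligible A, B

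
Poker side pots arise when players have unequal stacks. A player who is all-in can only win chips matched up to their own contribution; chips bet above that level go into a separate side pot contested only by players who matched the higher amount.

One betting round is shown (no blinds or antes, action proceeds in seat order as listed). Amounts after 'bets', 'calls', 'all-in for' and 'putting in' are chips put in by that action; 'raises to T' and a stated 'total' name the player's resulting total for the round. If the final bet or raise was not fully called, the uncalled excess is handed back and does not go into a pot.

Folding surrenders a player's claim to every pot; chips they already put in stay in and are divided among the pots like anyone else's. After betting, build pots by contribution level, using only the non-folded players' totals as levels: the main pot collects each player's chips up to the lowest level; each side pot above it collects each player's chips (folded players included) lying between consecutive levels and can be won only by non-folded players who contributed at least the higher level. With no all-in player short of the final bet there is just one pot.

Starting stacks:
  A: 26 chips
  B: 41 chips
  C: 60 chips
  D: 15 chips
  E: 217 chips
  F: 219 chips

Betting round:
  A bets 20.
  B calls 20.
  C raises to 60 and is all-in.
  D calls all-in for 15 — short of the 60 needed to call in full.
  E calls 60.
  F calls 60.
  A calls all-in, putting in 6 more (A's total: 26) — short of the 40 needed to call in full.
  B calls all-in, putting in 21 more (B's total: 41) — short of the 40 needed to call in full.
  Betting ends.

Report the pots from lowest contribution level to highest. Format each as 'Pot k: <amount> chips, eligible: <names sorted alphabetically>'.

Pot 1: 90 chips, eligible: A, B, C, D, E, F
Pot 2: 55 chips, eligible: A, B, C, E, F
Pot 3: 60 chips, eligible: B, C, E, F
Pot 4: 57 chips, eligible: C, E, F

Derivation:
Contributions: A=26, B=41, C=60, D=15, E=60, F=60
Pot levels (distinct totals of non-folded players): 15, 26, 41, 60
Layer 1-15: 15 each from A, B, C, D, E, F = 15*6 = 90 chips; eligible A, B, C, D, E, F
Layer 16-26: 11 each from A, B, C, E, F = 11*5 = 55 chips; eligible A, B, C, E, F
Layer 27-41: 15 each from B, C, E, F = 15*4 = 60 chips; eligible B, C, E, F
Layer 42-60: 19 each from C, E, F = 19*3 = 57 chips; eligible C, E, F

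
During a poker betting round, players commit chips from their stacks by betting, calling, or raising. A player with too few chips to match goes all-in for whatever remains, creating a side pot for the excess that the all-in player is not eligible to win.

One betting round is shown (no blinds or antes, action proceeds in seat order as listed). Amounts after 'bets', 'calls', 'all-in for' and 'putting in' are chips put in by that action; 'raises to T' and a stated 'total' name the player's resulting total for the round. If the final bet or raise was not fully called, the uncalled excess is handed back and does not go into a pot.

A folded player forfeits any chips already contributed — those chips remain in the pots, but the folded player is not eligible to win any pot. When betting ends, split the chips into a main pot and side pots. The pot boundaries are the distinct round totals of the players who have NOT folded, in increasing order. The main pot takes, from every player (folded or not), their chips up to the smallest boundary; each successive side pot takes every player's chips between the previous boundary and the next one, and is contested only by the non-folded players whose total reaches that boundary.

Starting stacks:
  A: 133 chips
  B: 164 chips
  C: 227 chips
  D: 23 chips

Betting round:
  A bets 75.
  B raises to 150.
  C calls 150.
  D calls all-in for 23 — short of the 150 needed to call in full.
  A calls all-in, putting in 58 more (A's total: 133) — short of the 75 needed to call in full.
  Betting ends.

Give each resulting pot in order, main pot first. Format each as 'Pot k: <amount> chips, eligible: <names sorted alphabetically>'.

Pot 1: 92 chips, eligible: A, B, C, D
Pot 2: 330 chips, eligible: A, B, C
Pot 3: 34 chips, eligible: B, C

Derivation:
Contributions: A=133, B=150, C=150, D=23
Pot levels (distinct totals of non-folded players): 23, 133, 150
Layer 1-23: 23 each from A, B, C, D = 23*4 = 92 chips; eligible A, B, C, D
Layer 24-133: 110 each from A, B, C = 110*3 = 330 chips; eligible A, B, C
Layer 134-150: 17 each from B, C = 17*2 = 34 chips; eligible B, C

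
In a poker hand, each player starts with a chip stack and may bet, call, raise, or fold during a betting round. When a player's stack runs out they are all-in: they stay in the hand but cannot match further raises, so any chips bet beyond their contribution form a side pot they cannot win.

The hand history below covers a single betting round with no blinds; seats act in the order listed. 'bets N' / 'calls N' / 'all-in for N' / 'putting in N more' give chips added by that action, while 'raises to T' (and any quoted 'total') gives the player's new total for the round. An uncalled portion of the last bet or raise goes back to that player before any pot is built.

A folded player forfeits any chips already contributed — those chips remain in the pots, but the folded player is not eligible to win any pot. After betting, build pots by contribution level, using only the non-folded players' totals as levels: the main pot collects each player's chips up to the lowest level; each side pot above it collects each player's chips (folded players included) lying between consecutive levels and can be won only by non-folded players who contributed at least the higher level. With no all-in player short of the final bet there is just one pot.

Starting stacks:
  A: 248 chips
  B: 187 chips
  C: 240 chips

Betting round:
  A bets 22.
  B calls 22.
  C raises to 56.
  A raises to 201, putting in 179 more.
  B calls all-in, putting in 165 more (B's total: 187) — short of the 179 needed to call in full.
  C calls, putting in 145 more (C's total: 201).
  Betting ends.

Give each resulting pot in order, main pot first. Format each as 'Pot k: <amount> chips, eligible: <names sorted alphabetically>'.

Pot 1: 561 chips, eligible: A, B, C
Pot 2: 28 chips, eligible: A, C

Derivation:
Contributions: A=201, B=187, C=201
Pot levels (distinct totals of non-folded players): 187, 201
Layer 1-187: 187 each from A, B, C = 187*3 = 561 chips; eligible A, B, C
Layer 188-201: 14 each from A, C = 14*2 = 28 chips; eligible A, C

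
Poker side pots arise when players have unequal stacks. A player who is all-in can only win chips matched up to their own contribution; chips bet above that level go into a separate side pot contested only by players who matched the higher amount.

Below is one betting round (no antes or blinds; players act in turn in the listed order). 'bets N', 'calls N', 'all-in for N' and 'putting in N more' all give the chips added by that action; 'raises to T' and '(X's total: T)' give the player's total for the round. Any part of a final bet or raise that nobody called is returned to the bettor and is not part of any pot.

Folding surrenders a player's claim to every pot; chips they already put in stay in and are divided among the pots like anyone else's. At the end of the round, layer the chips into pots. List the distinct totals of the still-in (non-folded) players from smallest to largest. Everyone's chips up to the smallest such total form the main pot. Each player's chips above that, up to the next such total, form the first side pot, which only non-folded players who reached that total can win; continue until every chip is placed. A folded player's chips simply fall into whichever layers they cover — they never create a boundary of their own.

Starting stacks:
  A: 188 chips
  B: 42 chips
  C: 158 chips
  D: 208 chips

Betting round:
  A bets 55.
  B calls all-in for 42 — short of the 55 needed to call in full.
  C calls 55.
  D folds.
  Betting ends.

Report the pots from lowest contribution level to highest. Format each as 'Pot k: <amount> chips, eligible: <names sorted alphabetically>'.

Pot 1: 126 chips, eligible: A, B, C
Pot 2: 26 chips, eligible: A, C

Derivation:
Contributions: A=55, B=42, C=55
Folded: D
Pot levels (distinct totals of non-folded players): 42, 55
Layer 1-42: 42 each from A, B, C = 42*3 = 126 chips; eligible A, B, C
Layer 43-55: 13 each from A, C = 13*2 = 26 chips; eligible A, C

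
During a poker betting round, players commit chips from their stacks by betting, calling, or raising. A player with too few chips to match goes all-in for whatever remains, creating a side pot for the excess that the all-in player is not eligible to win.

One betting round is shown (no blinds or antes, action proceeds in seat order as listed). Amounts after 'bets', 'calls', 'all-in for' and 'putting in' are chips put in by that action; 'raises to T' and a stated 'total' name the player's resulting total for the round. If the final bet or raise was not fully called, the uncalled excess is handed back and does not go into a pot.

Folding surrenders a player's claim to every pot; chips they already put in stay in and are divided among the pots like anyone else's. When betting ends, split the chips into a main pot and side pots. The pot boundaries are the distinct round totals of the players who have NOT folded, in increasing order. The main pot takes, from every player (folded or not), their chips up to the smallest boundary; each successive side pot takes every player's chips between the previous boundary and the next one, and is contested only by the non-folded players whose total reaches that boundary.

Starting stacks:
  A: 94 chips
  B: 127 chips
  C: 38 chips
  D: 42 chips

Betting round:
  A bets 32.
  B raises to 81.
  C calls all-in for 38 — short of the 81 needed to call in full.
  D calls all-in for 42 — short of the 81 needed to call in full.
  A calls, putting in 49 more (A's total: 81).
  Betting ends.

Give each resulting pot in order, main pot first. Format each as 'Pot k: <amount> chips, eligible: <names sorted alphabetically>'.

Contributions: A=81, B=81, C=38, D=42
Pot levels (distinct totals of non-folded players): 38, 42, 81
Layer 1-38: 38 each from A, B, C, D = 38*4 = 152 chips; eligible A, B, C, D
Layer 39-42: 4 each from A, B, D = 4*3 = 12 chips; eligible A, B, D
Layer 43-81: 39 each from A, B = 39*2 = 78 chips; eligible A, B

Pot 1: 152 chips, eligible: A, B, C, D
Pot 2: 12 chips, eligible: A, B, D
Pot 3: 78 chips, eligible: A, B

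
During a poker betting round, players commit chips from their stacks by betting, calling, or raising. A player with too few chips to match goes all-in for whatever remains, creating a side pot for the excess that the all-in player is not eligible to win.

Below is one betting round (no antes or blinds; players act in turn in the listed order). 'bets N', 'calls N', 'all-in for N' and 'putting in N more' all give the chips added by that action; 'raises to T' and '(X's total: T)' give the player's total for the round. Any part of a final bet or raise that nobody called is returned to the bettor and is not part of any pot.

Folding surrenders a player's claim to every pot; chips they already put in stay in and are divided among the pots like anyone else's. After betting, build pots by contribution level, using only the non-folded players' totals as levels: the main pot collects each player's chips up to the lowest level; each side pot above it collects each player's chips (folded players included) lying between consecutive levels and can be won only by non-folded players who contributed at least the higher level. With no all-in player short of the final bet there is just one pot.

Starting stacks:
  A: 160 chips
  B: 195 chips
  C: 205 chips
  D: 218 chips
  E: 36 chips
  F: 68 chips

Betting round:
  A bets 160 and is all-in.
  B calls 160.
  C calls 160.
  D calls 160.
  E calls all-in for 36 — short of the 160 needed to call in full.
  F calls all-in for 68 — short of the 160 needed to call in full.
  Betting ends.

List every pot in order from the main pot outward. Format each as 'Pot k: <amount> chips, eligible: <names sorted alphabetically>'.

Pot 1: 216 chips, eligible: A, B, C, D, E, F
Pot 2: 160 chips, eligible: A, B, C, D, F
Pot 3: 368 chips, eligible: A, B, C, D

Derivation:
Contributions: A=160, B=160, C=160, D=160, E=36, F=68
Pot levels (distinct totals of non-folded players): 36, 68, 160
Layer 1-36: 36 each from A, B, C, D, E, F = 36*6 = 216 chips; eligible A, B, C, D, E, F
Layer 37-68: 32 each from A, B, C, D, F = 32*5 = 160 chips; eligible A, B, C, D, F
Layer 69-160: 92 each from A, B, C, D = 92*4 = 368 chips; eligible A, B, C, D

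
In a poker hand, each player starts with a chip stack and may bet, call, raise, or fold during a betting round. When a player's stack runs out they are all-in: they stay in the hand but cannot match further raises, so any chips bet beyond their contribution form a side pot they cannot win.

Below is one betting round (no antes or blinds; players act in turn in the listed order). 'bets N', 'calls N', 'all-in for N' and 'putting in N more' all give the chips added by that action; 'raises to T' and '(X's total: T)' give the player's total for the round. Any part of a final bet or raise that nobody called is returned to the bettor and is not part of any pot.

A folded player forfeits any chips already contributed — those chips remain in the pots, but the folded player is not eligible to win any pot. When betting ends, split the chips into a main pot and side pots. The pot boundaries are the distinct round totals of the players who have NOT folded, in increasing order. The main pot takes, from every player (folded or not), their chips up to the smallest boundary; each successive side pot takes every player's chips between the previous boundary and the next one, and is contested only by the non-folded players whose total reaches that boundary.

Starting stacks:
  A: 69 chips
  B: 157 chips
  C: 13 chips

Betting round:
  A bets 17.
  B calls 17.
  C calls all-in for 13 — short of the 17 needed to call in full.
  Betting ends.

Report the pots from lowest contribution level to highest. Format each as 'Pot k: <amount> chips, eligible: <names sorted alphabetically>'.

Contributions: A=17, B=17, C=13
Pot levels (distinct totals of non-folded players): 13, 17
Layer 1-13: 13 each from A, B, C = 13*3 = 39 chips; eligible A, B, C
Layer 14-17: 4 each from A, B = 4*2 = 8 chips; eligible A, B

Pot 1: 39 chips, eligible: A, B, C
Pot 2: 8 chips, eligible: A, B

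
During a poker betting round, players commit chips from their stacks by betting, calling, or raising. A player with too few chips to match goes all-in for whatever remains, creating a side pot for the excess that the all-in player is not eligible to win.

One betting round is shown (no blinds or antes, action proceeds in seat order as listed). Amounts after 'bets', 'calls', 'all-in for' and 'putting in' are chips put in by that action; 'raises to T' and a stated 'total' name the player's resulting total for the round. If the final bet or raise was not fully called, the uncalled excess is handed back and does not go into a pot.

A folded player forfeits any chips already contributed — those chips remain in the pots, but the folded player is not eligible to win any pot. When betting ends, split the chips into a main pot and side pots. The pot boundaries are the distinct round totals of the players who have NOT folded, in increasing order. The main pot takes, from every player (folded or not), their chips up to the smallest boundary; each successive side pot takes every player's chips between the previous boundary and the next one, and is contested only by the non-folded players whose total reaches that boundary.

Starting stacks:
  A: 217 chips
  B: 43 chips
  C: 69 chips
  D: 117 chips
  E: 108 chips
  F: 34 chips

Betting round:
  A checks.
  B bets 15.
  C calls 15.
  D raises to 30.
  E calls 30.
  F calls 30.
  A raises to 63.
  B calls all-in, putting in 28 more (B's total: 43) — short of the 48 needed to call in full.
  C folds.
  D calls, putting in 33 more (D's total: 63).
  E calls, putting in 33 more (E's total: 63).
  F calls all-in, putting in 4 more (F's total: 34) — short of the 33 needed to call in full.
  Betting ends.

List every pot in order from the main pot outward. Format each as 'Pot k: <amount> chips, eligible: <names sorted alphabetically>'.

Contributions: A=63, B=43, C=15, D=63, E=63, F=34
Folded: C
Pot levels (distinct totals of non-folded players): 34, 43, 63
Layer 1-34: A 34 + B 34 + C 15 + D 34 + E 34 + F 34 = 185 chips; eligible A, B, D, E, F
Layer 35-43: 9 each from A, B, D, E = 9*4 = 36 chips; eligible A, B, D, E
Layer 44-63: 20 each from A, D, E = 20*3 = 60 chips; eligible A, D, E

Pot 1: 185 chips, eligible: A, B, D, E, F
Pot 2: 36 chips, eligible: A, B, D, E
Pot 3: 60 chips, eligible: A, D, E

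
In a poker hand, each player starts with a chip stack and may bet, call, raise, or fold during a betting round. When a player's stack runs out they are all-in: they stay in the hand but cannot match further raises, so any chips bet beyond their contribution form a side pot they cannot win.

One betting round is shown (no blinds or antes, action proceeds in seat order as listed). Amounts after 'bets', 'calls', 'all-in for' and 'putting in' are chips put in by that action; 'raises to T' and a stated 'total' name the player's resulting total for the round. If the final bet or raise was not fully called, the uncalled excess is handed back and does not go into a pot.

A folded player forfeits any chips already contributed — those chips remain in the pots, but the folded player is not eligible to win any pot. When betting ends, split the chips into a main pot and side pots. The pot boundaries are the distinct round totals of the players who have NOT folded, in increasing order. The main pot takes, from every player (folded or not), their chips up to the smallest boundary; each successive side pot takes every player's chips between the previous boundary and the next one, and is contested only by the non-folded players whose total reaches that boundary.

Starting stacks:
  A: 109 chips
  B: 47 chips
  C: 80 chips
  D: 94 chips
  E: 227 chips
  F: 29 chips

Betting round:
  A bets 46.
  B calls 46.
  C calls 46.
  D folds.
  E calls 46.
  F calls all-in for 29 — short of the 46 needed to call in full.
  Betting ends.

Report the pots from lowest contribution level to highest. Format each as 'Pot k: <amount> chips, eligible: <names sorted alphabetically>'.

Pot 1: 145 chips, eligible: A, B, C, E, F
Pot 2: 68 chips, eligible: A, B, C, E

Derivation:
Contributions: A=46, B=46, C=46, E=46, F=29
Folded: D
Pot levels (distinct totals of non-folded players): 29, 46
Layer 1-29: 29 each from A, B, C, E, F = 29*5 = 145 chips; eligible A, B, C, E, F
Layer 30-46: 17 each from A, B, C, E = 17*4 = 68 chips; eligible A, B, C, E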